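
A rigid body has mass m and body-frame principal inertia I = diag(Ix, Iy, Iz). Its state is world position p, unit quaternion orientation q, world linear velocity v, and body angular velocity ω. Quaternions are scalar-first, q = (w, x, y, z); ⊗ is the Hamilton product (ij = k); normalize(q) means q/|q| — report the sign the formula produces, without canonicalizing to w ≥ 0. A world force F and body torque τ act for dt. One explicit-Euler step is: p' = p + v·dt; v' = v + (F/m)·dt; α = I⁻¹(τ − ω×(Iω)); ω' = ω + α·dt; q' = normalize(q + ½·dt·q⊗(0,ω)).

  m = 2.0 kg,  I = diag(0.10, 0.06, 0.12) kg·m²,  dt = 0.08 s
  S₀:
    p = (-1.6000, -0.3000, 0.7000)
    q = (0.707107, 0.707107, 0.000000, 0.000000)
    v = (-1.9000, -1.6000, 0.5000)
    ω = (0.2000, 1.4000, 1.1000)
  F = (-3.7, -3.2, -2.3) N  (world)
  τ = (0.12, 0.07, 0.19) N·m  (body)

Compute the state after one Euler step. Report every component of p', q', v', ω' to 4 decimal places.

p' = (-1.7520, -0.4280, 0.7400)
q' = (0.6997, 0.7109, 0.0085, 0.0705)
v' = (-2.0480, -1.7280, 0.4080)
ω' = (0.2221, 1.4992, 1.2341)

p' = p + v·dt = (-1.7520, -0.4280, 0.7400)
v + (F/m)dt = (-2.0480, -1.7280, 0.4080)
precession coupling ω×(Iω) = (0.0924, -0.0044, -0.0112)
(τ − ω×Iω)/I = (0.2760, 1.2400, 1.6767)
new body rate ω' = (0.2221, 1.4992, 1.2341)
q⊗(0,ω) = (-0.1414214, 0.1414214, 0.2121321, 1.7677675)
q' = normalize(q + ½dt·q⊗(0,ω)) = (0.6997, 0.7109, 0.0085, 0.0705)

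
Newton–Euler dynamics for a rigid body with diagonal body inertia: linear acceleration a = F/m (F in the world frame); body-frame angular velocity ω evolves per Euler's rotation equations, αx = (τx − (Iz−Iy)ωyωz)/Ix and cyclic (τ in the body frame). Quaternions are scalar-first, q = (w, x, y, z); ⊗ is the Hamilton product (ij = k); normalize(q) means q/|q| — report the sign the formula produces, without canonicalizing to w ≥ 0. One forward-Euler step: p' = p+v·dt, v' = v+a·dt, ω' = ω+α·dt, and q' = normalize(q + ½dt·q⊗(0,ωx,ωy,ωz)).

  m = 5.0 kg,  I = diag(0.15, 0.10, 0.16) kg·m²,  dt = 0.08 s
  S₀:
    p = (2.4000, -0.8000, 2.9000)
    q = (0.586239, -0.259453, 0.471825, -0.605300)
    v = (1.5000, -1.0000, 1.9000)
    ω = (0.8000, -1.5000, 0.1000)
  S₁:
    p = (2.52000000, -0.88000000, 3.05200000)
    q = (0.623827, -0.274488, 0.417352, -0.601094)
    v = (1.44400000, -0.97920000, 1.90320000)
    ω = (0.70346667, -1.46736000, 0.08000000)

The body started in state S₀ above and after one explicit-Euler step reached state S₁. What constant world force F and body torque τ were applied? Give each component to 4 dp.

F = (-3.5000, 1.3000, 0.2000)
τ = (-0.1900, 0.0400, 0.0200)

v₁ − v₀ = (-0.05600000, 0.02080000, 0.00320000)
applied force F = (-3.5000, 1.3000, 0.2000)
ω₁ − ω₀ = (-0.09653333, 0.03264000, -0.02000000)
ω₀×(Iω₀) = (-0.0090, -0.0008, 0.0600)
τ = I·(Δω/dt) + ω₀×(Iω₀) = (-0.1900, 0.0400, 0.0200)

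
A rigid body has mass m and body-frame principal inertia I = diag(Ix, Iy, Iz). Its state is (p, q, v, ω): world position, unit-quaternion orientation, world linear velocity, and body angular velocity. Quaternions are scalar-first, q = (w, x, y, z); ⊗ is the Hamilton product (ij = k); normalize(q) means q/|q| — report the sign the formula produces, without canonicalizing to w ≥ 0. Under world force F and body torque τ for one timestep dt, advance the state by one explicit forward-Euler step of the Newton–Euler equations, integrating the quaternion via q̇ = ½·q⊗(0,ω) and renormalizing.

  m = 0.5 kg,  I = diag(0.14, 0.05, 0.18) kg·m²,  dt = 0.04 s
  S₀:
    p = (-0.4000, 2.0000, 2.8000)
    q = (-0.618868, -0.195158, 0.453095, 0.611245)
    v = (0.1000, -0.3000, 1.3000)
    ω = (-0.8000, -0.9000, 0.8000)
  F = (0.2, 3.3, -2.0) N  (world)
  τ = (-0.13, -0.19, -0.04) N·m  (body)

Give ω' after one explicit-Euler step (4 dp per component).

gyro term ω×Iω = (-0.0936, 0.0256, -0.0648)
angular accel α = (-0.2600, -4.3120, 0.1378)
new body rate ω' = (-0.8104, -1.0725, 0.8055)

ω' = (-0.8104, -1.0725, 0.8055)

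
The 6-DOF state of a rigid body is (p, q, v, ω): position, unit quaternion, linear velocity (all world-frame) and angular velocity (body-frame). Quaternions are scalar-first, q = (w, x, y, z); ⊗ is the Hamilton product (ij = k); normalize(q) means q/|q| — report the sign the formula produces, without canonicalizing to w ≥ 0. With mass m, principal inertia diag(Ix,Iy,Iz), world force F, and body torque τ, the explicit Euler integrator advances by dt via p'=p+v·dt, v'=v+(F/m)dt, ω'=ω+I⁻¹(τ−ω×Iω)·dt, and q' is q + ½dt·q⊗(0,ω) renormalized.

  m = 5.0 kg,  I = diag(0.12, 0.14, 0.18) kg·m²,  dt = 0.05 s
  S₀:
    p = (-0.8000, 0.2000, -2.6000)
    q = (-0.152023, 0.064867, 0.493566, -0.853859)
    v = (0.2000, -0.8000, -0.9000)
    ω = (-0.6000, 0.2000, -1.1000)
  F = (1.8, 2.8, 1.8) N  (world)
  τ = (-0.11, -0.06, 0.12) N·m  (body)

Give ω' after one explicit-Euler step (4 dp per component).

angular accel α = (-0.8433, -0.1457, 0.6800)
ω + α·dt = (-0.6422, 0.1927, -1.0660)

ω' = (-0.6422, 0.1927, -1.0660)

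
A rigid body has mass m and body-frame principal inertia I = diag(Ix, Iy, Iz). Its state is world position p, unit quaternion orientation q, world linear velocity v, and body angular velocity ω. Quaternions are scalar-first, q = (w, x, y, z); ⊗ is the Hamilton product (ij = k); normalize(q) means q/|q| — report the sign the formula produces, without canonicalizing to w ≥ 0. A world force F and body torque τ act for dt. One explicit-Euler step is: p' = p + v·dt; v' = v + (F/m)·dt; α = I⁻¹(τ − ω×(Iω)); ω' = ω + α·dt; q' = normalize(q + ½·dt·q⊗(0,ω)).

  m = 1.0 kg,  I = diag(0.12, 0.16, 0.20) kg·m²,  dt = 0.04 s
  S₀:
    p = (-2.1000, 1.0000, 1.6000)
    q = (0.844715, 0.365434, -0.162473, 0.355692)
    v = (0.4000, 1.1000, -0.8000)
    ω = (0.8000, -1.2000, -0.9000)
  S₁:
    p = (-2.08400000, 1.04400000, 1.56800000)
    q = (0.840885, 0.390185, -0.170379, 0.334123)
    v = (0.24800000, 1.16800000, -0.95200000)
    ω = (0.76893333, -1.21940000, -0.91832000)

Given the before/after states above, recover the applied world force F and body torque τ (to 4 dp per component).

F = (-3.8000, 1.7000, -3.8000)
τ = (-0.0500, -0.0200, -0.1300)

Δω = ω₁−ω₀ = (-0.03106667, -0.01940000, -0.01832000)
applied torque τ = (-0.0500, -0.0200, -0.1300)
v₁ − v₀ = (-0.15200000, 0.06800000, -0.15200000)
m·(v₁−v₀)/dt = (-3.8000, 1.7000, -3.8000)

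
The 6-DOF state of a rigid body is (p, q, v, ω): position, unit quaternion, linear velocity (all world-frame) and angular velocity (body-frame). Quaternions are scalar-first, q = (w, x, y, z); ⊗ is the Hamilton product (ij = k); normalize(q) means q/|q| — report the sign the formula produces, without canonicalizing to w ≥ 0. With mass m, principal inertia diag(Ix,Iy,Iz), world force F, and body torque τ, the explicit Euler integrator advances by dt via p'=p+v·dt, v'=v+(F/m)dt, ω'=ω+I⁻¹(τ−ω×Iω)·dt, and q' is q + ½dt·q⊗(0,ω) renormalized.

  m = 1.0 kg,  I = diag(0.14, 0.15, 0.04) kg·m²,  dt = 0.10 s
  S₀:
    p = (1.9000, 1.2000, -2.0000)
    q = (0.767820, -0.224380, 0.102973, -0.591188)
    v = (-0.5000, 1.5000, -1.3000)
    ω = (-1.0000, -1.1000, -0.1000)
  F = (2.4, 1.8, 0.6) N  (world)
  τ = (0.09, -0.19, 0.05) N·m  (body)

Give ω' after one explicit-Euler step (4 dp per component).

ω×(Iω) gyroscopic = (-0.0121, 0.0100, 0.0110)
(τ − ω×Iω)/I = (0.7293, -1.3333, 0.9750)
ω + α·dt = (-0.9271, -1.2333, -0.0025)

ω' = (-0.9271, -1.2333, -0.0025)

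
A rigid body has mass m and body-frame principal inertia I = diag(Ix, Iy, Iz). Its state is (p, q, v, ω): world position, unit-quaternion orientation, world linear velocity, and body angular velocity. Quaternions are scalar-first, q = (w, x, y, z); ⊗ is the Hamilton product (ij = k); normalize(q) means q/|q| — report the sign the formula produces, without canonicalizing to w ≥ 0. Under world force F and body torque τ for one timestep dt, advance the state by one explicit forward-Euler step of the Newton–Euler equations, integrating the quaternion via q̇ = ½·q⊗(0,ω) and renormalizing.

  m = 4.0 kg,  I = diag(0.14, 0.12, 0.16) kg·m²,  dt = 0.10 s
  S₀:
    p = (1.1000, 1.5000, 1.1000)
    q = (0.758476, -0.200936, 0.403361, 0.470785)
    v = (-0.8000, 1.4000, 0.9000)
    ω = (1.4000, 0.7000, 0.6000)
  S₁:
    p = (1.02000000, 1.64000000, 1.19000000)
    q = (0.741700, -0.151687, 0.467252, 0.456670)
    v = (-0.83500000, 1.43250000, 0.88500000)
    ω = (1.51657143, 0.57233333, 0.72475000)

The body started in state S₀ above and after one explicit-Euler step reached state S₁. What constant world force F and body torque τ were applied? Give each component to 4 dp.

F = (-1.4000, 1.3000, -0.6000)
τ = (0.1800, -0.1700, 0.1800)

v₁ − v₀ = (-0.03500000, 0.03250000, -0.01500000)
applied force F = (-1.4000, 1.3000, -0.6000)
Δω = ω₁−ω₀ = (0.11657143, -0.12766667, 0.12475000)
gyro term ω₀×Iω₀ = (0.0168, -0.0168, -0.0196)
applied torque τ = (0.1800, -0.1700, 0.1800)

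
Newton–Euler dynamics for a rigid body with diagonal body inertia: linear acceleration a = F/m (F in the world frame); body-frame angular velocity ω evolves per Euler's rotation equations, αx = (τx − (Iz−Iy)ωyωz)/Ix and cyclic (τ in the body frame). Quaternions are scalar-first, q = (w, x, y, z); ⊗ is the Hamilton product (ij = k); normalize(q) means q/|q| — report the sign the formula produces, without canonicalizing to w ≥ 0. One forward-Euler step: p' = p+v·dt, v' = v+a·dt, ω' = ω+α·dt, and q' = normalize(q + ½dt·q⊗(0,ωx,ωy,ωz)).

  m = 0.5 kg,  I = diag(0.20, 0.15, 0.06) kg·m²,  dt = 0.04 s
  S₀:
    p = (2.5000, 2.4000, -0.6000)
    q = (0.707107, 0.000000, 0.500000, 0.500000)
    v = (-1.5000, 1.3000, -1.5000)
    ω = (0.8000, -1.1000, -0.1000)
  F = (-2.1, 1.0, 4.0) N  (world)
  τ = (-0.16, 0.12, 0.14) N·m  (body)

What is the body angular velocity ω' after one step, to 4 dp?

ω' = (0.7700, -1.0650, -0.0360)

gyro term ω×Iω = (-0.0099, -0.0112, 0.0440)
angular accel α = (-0.7505, 0.8747, 1.6000)
ω' = ω + α·dt = (0.7700, -1.0650, -0.0360)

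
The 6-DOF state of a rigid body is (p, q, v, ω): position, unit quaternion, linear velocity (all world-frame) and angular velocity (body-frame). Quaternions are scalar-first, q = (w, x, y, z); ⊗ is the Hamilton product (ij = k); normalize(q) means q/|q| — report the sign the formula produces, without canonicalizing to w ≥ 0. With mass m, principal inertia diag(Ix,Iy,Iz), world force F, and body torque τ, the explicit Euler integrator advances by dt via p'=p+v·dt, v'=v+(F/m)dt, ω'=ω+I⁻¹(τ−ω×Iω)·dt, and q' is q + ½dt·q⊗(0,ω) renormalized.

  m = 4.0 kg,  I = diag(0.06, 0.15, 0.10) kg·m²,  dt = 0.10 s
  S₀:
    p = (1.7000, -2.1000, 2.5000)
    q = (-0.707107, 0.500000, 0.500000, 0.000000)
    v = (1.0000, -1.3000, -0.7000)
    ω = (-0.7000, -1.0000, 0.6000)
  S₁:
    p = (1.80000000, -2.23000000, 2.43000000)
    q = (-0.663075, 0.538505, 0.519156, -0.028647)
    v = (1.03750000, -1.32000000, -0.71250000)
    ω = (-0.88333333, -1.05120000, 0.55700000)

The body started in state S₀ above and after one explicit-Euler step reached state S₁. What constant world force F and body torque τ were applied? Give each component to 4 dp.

F = (1.5000, -0.8000, -0.5000)
τ = (-0.0800, -0.0600, 0.0200)

Δv = v₁−v₀ = (0.03750000, -0.02000000, -0.01250000)
m·(v₁−v₀)/dt = (1.5000, -0.8000, -0.5000)
Δω = ω₁−ω₀ = (-0.18333333, -0.05120000, -0.04300000)
gyro term ω₀×Iω₀ = (0.0300, 0.0168, 0.0630)
τ = I·(Δω/dt) + ω₀×(Iω₀) = (-0.0800, -0.0600, 0.0200)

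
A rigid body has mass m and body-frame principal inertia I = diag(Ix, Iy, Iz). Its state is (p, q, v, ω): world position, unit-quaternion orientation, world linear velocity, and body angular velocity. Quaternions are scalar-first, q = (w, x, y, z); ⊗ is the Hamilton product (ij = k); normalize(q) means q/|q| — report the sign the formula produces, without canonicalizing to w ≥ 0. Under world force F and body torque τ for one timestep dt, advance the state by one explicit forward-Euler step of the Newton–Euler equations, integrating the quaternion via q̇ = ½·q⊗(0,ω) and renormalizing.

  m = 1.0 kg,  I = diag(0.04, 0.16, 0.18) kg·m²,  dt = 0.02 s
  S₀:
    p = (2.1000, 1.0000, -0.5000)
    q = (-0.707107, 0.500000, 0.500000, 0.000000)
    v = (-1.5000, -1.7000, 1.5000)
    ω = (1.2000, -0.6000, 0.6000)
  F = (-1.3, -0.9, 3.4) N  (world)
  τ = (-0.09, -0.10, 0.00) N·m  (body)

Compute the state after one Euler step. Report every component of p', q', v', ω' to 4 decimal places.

a = F/m = (-1.3000, -0.9000, 3.4000)
p' = p + v·dt = (2.0700, 0.9660, -0.4700)
new velocity v' = (-1.5260, -1.7180, 1.5680)
precession coupling ω×(Iω) = (-0.0072, -0.1008, -0.0864)
angular accel α = (-2.0700, 0.0050, 0.4800)
ω' = ω + α·dt = (1.1586, -0.5999, 0.6096)
q⊗(0,ω) = (-0.3000000, -0.5485284, 0.1242642, -1.3242642)
q' = normalize(q + ½dt·q⊗(0,ω)) = (-0.7100, 0.4945, 0.5012, -0.0132)

p' = (2.0700, 0.9660, -0.4700)
q' = (-0.7100, 0.4945, 0.5012, -0.0132)
v' = (-1.5260, -1.7180, 1.5680)
ω' = (1.1586, -0.5999, 0.6096)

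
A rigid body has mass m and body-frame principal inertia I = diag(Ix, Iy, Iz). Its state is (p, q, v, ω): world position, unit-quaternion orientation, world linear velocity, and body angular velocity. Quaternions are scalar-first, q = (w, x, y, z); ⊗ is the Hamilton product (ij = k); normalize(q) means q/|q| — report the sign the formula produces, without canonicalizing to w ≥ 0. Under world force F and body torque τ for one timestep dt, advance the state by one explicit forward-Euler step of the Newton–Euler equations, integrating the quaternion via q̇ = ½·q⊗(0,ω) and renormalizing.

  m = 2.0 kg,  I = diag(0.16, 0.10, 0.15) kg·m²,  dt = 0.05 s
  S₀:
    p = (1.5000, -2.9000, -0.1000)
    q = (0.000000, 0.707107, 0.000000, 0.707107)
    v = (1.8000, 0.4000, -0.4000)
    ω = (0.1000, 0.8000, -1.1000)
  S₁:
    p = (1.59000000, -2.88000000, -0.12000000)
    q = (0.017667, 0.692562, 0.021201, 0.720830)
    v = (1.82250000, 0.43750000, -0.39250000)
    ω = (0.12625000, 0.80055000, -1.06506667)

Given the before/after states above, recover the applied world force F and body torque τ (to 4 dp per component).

F = (0.9000, 1.5000, 0.3000)
τ = (0.0400, 0.0000, 0.1000)

Δω = ω₁−ω₀ = (0.02625000, 0.00055000, 0.03493333)
gyro term ω₀×Iω₀ = (-0.0440, -0.0011, -0.0048)
I·α + gyro = (0.0400, 0.0000, 0.1000)
v₁ − v₀ = (0.02250000, 0.03750000, 0.00750000)
applied force F = (0.9000, 1.5000, 0.3000)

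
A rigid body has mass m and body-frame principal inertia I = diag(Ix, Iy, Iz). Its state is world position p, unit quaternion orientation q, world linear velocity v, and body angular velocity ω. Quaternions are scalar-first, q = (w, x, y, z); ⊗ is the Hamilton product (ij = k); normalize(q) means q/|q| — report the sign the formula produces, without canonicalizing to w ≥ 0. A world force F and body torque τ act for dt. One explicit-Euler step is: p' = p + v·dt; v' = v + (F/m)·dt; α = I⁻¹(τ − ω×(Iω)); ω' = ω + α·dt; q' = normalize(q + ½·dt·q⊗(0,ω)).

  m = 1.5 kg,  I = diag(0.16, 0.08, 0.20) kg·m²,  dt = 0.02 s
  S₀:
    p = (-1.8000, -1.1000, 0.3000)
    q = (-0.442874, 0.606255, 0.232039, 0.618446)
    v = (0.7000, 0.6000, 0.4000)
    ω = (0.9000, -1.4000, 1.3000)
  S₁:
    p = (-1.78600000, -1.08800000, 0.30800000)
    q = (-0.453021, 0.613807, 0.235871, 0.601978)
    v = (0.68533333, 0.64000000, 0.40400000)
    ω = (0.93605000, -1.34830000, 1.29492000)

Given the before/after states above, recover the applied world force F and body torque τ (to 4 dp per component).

rate change Δω = (0.03605000, 0.05170000, -0.00508000)
gyro term ω₀×Iω₀ = (-0.2184, -0.0468, 0.1008)
τ = I·(Δω/dt) + ω₀×(Iω₀) = (0.0700, 0.1600, 0.0500)
v₁ − v₀ = (-0.01466667, 0.04000000, 0.00400000)
F = m·Δv/dt = (-1.1000, 3.0000, 0.3000)

F = (-1.1000, 3.0000, 0.3000)
τ = (0.0700, 0.1600, 0.0500)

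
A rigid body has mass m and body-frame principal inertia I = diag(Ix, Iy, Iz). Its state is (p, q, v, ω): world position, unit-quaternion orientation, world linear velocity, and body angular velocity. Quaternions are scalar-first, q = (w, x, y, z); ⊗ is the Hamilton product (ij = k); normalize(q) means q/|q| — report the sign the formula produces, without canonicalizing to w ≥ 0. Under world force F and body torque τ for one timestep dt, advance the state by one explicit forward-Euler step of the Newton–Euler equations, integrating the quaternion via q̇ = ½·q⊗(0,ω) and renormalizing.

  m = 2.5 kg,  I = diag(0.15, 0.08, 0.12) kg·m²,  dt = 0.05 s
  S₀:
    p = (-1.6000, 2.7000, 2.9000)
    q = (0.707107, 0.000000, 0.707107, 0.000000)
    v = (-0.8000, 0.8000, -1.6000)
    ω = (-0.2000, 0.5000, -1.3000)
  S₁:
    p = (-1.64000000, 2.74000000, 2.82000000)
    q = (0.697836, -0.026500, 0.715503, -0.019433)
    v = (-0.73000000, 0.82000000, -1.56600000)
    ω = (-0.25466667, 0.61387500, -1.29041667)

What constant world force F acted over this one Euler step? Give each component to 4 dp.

F = (3.5000, 1.0000, 1.7000)

v₁ − v₀ = (0.07000000, 0.02000000, 0.03400000)
m·(v₁−v₀)/dt = (3.5000, 1.0000, 1.7000)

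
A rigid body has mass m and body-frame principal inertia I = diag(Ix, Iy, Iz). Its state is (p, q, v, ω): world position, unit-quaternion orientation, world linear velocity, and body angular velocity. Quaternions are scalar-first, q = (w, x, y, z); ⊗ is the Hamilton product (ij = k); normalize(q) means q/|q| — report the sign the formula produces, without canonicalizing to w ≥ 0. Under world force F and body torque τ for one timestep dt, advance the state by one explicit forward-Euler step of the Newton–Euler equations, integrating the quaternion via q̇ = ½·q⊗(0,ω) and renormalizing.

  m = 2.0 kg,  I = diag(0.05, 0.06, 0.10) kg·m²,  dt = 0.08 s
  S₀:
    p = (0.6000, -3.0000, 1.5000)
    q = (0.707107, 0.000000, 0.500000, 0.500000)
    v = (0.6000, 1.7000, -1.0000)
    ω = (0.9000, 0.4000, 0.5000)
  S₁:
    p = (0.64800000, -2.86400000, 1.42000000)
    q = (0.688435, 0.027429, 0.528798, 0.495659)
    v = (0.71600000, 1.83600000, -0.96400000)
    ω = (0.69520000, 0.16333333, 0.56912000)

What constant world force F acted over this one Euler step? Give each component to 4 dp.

v₁ − v₀ = (0.11600000, 0.13600000, 0.03600000)
F = m·Δv/dt = (2.9000, 3.4000, 0.9000)

F = (2.9000, 3.4000, 0.9000)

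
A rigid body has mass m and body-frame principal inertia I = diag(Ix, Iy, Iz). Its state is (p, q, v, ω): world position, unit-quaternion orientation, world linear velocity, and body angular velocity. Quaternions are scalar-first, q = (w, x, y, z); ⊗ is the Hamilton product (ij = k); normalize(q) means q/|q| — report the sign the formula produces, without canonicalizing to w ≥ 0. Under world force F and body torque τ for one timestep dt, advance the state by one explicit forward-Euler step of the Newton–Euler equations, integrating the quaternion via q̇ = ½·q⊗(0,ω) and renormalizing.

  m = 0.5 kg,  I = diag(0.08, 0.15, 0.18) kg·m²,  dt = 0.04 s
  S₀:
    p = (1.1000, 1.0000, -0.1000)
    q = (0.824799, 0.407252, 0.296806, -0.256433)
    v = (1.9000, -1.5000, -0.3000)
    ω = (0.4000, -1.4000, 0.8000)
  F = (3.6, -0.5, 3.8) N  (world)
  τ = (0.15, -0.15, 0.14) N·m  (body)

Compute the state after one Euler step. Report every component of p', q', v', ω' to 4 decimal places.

a = (7.2000, -1.0000, 7.6000)
p' = p + v·dt = (1.1760, 0.9400, -0.1120)
new velocity v' = (2.1880, -1.5400, 0.0040)
gyro term ω×Iω = (-0.0336, -0.0320, -0.0392)
α = I⁻¹(τ − ω×Iω) = (2.2950, -0.7867, 0.9956)
new body rate ω' = (0.4918, -1.4315, 0.8398)
2q̇ = q⊗(0,ω) = (0.4577740, 0.2083582, -1.5830934, -0.0290360)
updated quaternion q' = (0.8335, 0.4112, 0.2650, -0.2569)

p' = (1.1760, 0.9400, -0.1120)
q' = (0.8335, 0.4112, 0.2650, -0.2569)
v' = (2.1880, -1.5400, 0.0040)
ω' = (0.4918, -1.4315, 0.8398)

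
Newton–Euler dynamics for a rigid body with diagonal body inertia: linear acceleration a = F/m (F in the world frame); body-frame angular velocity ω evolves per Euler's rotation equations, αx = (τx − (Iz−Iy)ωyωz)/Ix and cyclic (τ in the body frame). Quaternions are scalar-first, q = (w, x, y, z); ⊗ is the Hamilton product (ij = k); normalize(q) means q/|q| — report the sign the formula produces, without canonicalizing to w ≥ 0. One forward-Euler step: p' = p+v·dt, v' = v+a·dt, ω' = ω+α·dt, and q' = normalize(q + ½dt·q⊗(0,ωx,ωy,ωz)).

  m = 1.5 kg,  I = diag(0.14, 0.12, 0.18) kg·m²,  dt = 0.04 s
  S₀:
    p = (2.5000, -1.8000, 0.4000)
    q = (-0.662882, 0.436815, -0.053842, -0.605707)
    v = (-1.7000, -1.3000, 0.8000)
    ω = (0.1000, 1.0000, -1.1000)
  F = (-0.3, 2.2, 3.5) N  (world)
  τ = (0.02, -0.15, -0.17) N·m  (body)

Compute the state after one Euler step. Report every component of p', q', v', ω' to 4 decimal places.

p' = (2.4320, -1.8520, 0.4320)
q' = (-0.6757, 0.4486, -0.0587, -0.5820)
v' = (-1.7080, -1.2413, 0.8933)
ω' = (0.1246, 0.9485, -1.1373)

a = (-0.2000, 1.4667, 2.3333)
new position p' = (2.4320, -1.8520, 0.4320)
v' = v + a·dt = (-1.7080, -1.2413, 0.8933)
ω×(Iω) gyroscopic = (-0.0660, 0.0044, -0.0020)
(τ − ω×Iω)/I = (0.6143, -1.2867, -0.9333)
ω + α·dt = (0.1246, 0.9485, -1.1373)
Hamilton product q⊗(0,ω) = (-0.6561172, 0.5986450, -0.2429562, 1.1713694)
q' = normalize(q + ½dt·q⊗(0,ω)) = (-0.6757, 0.4486, -0.0587, -0.5820)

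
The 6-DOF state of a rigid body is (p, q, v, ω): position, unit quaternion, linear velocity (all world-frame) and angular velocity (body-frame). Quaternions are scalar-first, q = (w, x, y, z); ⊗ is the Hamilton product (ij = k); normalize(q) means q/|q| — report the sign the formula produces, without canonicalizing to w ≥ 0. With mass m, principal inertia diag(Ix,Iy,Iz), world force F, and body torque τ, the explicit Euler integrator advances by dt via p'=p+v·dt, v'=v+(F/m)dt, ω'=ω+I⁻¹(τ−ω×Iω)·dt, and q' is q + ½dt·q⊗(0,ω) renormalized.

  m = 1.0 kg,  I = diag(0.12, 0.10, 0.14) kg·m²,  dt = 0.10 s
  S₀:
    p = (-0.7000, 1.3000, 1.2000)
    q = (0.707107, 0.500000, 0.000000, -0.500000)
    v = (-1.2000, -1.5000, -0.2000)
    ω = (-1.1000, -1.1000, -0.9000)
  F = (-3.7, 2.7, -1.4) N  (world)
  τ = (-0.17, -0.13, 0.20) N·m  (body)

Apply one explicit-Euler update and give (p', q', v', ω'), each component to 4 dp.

(τ − ω×Iω)/I = (-1.7467, -1.1020, 1.6014)
ω + α·dt = (-1.2747, -1.2102, -0.7399)
Hamilton product q⊗(0,ω) = (0.1000000, -1.3278177, 0.2221823, -1.1863963)
q' = normalize(q + ½dt·q⊗(0,ω)) = (0.7092, 0.4319, 0.0111, -0.5571)
linear accel F/m = (-3.7000, 2.7000, -1.4000)
new position p' = (-0.8200, 1.1500, 1.1800)
v' = v + a·dt = (-1.5700, -1.2300, -0.3400)

p' = (-0.8200, 1.1500, 1.1800)
q' = (0.7092, 0.4319, 0.0111, -0.5571)
v' = (-1.5700, -1.2300, -0.3400)
ω' = (-1.2747, -1.2102, -0.7399)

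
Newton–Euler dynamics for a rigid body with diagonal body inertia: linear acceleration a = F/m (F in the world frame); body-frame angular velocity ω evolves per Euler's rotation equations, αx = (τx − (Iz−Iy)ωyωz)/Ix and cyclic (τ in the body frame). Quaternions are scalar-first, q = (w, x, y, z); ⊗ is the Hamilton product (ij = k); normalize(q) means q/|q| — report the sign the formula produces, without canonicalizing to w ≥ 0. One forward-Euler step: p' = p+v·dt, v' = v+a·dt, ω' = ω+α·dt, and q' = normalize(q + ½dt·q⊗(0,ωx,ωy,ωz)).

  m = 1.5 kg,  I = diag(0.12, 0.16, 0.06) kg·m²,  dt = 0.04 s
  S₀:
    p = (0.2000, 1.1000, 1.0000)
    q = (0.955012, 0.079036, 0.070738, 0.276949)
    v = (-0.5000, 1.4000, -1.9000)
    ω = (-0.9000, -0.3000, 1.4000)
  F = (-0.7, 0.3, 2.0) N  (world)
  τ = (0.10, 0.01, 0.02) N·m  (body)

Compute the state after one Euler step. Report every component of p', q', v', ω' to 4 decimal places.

p' = (0.1800, 1.1560, 0.9240)
q' = (0.9486, 0.0655, 0.0578, 0.3043)
v' = (-0.5187, 1.4080, -1.8467)
ω' = (-0.8807, -0.2786, 1.4061)

angular accel α = (0.4833, 0.5350, 0.1533)
ω + α·dt = (-0.8807, -0.2786, 1.4061)
q⊗(0,ω) = (-0.2953748, -0.6773929, -0.6464081, 1.3769702)
q' = normalize(q + ½dt·q⊗(0,ω)) = (0.9486, 0.0655, 0.0578, 0.3043)
a = (-0.4667, 0.2000, 1.3333)
p + v·dt = (0.1800, 1.1560, 0.9240)
new velocity v' = (-0.5187, 1.4080, -1.8467)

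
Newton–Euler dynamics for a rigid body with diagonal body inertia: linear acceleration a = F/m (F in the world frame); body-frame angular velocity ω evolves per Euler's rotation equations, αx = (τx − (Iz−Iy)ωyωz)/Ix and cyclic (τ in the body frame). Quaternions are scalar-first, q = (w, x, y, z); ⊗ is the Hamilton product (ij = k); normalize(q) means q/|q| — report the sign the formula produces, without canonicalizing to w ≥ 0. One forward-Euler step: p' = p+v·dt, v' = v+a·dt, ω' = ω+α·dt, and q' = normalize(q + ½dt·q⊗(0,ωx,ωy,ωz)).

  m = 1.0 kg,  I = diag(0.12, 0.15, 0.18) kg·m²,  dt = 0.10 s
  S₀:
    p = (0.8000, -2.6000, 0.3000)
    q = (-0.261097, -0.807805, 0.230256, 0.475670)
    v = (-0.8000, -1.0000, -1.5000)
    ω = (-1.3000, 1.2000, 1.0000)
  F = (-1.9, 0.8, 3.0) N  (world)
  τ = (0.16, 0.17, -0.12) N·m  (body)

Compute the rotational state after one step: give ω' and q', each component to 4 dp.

angular accel α = (1.0333, 0.6133, -0.4067)
new body rate ω' = (-1.1967, 1.2613, 0.9593)
2q̇ = q⊗(0,ω) = (-1.8021237, -0.0011219, -0.1238824, -0.9311302)
q' = normalize(q + ½dt·q⊗(0,ω)) = (-0.3494, -0.8037, 0.2229, 0.4269)

ω' = (-1.1967, 1.2613, 0.9593)
q' = (-0.3494, -0.8037, 0.2229, 0.4269)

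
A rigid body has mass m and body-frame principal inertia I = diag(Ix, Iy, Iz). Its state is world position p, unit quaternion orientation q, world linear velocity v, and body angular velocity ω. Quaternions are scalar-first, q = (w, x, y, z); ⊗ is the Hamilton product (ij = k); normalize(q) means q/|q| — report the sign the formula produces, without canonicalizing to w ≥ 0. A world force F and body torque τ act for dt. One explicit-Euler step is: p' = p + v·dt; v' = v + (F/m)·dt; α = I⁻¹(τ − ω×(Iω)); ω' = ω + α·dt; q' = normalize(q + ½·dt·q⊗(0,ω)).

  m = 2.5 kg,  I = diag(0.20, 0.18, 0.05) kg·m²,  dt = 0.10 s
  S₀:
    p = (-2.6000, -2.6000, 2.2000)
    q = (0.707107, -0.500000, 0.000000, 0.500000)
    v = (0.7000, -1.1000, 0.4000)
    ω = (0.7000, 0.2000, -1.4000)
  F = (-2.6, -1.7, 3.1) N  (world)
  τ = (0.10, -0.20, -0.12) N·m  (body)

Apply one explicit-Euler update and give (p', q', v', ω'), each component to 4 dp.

p' = p + v·dt = (-2.5300, -2.7100, 2.2400)
v + (F/m)dt = (0.5960, -1.1680, 0.5240)
gyro term ω×Iω = (0.0364, -0.1470, -0.0028)
α = I⁻¹(τ − ω×Iω) = (0.3180, -0.2944, -2.3440)
ω' = ω + α·dt = (0.7318, 0.1706, -1.6344)
Hamilton product q⊗(0,ω) = (1.0500000, 0.3949749, -0.2085786, -1.0899498)
q + ½dt·q⊗(0,ω), renormalized = (0.7573, -0.4788, -0.0104, 0.4441)

p' = (-2.5300, -2.7100, 2.2400)
q' = (0.7573, -0.4788, -0.0104, 0.4441)
v' = (0.5960, -1.1680, 0.5240)
ω' = (0.7318, 0.1706, -1.6344)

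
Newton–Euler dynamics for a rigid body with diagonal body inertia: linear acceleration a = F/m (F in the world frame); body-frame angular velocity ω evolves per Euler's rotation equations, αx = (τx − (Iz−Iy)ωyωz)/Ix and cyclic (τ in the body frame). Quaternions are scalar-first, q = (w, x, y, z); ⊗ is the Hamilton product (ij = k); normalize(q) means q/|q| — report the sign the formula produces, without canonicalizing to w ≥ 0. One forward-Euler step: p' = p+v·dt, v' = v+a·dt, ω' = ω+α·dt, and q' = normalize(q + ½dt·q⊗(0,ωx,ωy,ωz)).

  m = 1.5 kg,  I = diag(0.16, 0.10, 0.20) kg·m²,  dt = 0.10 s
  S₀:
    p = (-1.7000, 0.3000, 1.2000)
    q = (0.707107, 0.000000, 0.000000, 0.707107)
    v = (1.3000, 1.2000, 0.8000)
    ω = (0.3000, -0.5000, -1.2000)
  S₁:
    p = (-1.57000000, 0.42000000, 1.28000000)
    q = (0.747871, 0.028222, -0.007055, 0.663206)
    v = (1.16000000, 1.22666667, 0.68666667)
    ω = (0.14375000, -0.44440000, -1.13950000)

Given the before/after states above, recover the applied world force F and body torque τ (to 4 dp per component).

ω₁ − ω₀ = (-0.15625000, 0.05560000, 0.06050000)
applied torque τ = (-0.1900, 0.0700, 0.1300)
v₁ − v₀ = (-0.14000000, 0.02666667, -0.11333333)
F = m·Δv/dt = (-2.1000, 0.4000, -1.7000)

F = (-2.1000, 0.4000, -1.7000)
τ = (-0.1900, 0.0700, 0.1300)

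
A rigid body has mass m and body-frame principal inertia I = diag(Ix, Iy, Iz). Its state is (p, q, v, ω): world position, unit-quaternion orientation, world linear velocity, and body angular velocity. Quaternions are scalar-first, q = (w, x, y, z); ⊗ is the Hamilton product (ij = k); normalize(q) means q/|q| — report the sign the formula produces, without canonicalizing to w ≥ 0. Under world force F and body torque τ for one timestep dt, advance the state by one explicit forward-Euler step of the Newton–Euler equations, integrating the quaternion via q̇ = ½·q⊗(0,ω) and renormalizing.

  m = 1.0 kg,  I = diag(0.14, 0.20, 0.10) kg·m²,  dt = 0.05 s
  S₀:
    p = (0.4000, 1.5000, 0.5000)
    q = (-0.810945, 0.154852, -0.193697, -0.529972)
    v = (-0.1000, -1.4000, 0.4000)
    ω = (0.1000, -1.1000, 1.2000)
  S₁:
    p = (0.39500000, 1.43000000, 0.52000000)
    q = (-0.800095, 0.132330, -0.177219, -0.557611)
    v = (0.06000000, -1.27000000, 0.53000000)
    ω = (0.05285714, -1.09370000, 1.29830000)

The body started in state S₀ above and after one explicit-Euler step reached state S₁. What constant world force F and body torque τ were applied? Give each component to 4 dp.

F = (3.2000, 2.6000, 2.6000)
τ = (0.0000, 0.0300, 0.1900)

Δv = v₁−v₀ = (0.16000000, 0.13000000, 0.13000000)
F = m·Δv/dt = (3.2000, 2.6000, 2.6000)
rate change Δω = (-0.04714286, 0.00630000, 0.09830000)
ω₀×(Iω₀) = (0.1320, 0.0048, -0.0066)
applied torque τ = (0.0000, 0.0300, 0.1900)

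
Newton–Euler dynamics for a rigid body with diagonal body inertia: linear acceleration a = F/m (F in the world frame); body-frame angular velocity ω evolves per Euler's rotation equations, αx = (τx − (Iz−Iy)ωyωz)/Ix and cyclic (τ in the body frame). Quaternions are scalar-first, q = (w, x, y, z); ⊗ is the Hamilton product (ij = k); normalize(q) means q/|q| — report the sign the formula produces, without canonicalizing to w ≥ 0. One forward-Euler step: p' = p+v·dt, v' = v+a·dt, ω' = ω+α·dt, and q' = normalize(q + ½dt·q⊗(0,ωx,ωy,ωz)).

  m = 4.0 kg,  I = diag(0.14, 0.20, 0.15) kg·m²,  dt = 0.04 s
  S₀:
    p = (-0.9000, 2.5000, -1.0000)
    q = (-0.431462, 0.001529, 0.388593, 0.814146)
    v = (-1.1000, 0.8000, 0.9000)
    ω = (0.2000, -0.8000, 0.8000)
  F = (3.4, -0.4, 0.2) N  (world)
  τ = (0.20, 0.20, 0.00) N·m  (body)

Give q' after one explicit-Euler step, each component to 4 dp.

q' = (-0.4382, 0.0190, 0.3986, 0.8055)

2q̇ = q⊗(0,ω) = (-0.3407482, 0.8758988, 0.5067756, -0.4241114)
q' = normalize(q + ½dt·q⊗(0,ω)) = (-0.4382, 0.0190, 0.3986, 0.8055)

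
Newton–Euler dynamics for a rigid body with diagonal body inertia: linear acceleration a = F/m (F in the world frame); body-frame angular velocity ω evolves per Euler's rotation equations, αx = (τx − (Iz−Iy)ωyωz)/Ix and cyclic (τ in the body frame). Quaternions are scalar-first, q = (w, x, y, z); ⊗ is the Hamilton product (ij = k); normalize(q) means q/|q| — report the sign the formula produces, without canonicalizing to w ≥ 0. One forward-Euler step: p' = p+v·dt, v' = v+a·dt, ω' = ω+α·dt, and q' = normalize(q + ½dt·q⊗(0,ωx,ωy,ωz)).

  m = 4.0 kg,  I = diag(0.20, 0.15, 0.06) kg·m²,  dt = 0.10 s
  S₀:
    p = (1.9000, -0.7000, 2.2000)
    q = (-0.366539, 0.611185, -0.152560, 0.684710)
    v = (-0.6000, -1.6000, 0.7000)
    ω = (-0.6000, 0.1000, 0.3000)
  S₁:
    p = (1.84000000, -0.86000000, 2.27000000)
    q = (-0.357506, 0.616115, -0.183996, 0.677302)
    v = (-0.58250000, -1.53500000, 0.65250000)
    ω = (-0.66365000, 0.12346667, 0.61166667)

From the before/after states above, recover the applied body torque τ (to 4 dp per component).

τ = (-0.1300, 0.0100, 0.1900)

ω₁ − ω₀ = (-0.06365000, 0.02346667, 0.31166667)
ω₀×(Iω₀) = (-0.0027, -0.0252, 0.0030)
I·α + gyro = (-0.1300, 0.0100, 0.1900)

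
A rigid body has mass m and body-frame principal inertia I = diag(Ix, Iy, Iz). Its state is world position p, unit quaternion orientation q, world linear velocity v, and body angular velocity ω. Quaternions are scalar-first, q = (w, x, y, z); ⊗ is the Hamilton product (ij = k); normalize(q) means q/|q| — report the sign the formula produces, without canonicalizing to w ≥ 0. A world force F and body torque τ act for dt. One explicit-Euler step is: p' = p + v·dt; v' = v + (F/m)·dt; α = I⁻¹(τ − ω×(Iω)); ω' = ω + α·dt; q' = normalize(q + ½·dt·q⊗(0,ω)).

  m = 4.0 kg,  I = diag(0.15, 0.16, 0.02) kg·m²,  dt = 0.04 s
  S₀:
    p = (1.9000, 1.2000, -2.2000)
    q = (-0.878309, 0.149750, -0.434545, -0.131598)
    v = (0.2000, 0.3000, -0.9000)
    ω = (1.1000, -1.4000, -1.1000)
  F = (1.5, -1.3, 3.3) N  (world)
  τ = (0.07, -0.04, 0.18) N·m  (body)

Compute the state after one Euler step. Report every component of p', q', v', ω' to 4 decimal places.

p' = (1.9080, 1.2120, -2.2360)
q' = (-0.8959, 0.1362, -0.4092, -0.1068)
v' = (0.2150, 0.2870, -0.8670)
ω' = (1.1762, -1.3707, -0.7092)

p' = p + v·dt = (1.9080, 1.2120, -2.2360)
v' = v + a·dt = (0.2150, 0.2870, -0.8670)
(τ − ω×Iω)/I = (1.9040, 0.7331, 9.7700)
ω' = ω + α·dt = (1.1762, -1.3707, -0.7092)
2q̇ = q⊗(0,ω) = (-0.9178458, -0.6723776, 1.2495998, 1.2344894)
q + ½dt·q⊗(0,ω), renormalized = (-0.8959, 0.1362, -0.4092, -0.1068)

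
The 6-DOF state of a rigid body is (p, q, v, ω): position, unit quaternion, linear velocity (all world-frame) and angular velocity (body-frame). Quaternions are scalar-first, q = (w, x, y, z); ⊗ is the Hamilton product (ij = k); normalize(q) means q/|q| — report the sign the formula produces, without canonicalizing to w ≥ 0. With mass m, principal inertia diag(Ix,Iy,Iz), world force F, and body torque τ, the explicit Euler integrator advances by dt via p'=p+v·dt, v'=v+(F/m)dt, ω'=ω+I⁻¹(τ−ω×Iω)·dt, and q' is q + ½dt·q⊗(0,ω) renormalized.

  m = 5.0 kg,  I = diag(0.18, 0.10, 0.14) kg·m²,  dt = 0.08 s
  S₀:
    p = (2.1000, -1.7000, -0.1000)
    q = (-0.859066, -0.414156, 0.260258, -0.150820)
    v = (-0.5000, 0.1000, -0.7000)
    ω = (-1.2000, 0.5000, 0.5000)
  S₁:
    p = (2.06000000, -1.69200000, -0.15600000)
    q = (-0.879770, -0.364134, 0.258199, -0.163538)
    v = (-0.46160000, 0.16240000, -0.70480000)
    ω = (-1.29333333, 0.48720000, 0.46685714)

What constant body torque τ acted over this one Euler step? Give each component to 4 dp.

τ = (-0.2000, -0.0400, -0.0100)

rate change Δω = (-0.09333333, -0.01280000, -0.03314286)
ω₀×(Iω₀) = (0.0100, -0.0240, 0.0480)
I·α + gyro = (-0.2000, -0.0400, -0.0100)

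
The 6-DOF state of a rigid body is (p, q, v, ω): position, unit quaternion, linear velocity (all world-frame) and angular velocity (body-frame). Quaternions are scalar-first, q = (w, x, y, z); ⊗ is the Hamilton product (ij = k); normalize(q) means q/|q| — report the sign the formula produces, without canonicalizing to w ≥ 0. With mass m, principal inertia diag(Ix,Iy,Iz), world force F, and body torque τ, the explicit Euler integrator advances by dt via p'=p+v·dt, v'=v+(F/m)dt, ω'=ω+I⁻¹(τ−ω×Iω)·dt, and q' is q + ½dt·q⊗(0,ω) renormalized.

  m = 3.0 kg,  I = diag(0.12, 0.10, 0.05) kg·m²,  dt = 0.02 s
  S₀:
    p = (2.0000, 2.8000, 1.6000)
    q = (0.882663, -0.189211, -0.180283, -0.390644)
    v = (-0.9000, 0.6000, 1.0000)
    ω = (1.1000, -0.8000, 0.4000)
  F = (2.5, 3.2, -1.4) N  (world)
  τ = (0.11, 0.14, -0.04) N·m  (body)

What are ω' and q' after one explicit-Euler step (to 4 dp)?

ω' = (1.1157, -0.7782, 0.3770)
q' = (0.8848, -0.1833, -0.1909, -0.3836)

precession coupling ω×(Iω) = (0.0160, 0.0308, 0.0176)
angular accel α = (0.7833, 1.0920, -1.1520)
new body rate ω' = (1.1157, -0.7782, 0.3770)
2q̇ = q⊗(0,ω) = (0.2201633, 0.5863009, -1.0601544, 0.7027453)
updated quaternion q' = (0.8848, -0.1833, -0.1909, -0.3836)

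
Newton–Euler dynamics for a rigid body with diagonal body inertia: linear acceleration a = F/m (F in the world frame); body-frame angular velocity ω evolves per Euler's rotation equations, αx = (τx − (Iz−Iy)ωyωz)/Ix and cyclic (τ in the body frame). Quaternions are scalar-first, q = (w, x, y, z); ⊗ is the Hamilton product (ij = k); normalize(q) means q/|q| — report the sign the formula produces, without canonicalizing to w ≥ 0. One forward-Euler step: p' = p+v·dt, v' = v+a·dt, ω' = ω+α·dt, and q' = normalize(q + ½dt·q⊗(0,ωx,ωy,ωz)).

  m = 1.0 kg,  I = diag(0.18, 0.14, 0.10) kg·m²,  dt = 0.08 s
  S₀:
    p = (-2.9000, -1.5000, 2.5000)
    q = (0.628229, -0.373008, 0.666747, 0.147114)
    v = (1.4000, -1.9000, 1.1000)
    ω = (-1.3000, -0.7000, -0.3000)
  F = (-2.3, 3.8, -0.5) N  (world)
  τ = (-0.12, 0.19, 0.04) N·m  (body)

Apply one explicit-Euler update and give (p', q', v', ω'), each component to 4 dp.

p + v·dt = (-2.7880, -1.6520, 2.5880)
v + (F/m)dt = (1.2160, -1.5960, 1.0600)
precession coupling ω×(Iω) = (-0.0084, 0.0312, -0.0364)
angular accel α = (-0.6200, 1.1343, 0.7640)
ω' = ω + α·dt = (-1.3496, -0.6093, -0.2389)
2q̇ = q⊗(0,ω) = (0.0259467, -0.9137420, -0.7429109, 0.9394080)
q + ½dt·q⊗(0,ω), renormalized = (0.6281, -0.4088, 0.6359, 0.1844)

p' = (-2.7880, -1.6520, 2.5880)
q' = (0.6281, -0.4088, 0.6359, 0.1844)
v' = (1.2160, -1.5960, 1.0600)
ω' = (-1.3496, -0.6093, -0.2389)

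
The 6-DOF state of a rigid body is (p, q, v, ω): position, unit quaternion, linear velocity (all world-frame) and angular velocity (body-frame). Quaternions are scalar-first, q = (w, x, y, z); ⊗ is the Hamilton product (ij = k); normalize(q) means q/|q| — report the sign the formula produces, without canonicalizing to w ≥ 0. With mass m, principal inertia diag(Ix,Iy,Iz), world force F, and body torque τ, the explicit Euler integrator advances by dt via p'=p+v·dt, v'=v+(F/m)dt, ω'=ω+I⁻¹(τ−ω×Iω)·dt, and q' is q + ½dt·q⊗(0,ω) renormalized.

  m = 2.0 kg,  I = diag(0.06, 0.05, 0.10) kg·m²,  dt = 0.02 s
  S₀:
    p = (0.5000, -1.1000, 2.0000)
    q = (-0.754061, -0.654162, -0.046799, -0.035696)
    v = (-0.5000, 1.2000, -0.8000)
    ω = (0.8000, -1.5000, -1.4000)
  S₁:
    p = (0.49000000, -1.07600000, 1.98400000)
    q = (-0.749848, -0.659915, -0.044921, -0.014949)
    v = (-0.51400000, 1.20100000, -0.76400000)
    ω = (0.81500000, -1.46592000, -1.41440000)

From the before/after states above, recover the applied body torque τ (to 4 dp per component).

τ = (0.1500, 0.1300, -0.0600)

Δω = ω₁−ω₀ = (0.01500000, 0.03408000, -0.01440000)
precession coupling = (0.1050, 0.0448, 0.0120)
I·α + gyro = (0.1500, 0.1300, -0.0600)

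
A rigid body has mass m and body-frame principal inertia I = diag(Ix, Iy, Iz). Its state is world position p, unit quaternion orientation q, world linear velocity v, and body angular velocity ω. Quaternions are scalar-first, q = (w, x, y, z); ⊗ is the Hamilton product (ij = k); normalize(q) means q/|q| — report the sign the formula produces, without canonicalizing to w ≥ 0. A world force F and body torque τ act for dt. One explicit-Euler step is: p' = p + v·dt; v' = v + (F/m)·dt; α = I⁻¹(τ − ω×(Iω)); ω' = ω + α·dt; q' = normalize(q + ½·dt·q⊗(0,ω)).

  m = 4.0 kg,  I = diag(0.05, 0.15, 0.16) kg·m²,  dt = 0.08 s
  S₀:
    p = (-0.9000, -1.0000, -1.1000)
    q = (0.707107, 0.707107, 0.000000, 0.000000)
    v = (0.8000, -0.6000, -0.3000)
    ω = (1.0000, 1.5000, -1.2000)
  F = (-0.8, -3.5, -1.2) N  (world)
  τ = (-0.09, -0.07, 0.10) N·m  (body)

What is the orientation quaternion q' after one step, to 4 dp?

2q̇ = q⊗(0,ω) = (-0.7071070, 0.7071070, 1.9091889, 0.2121321)
q + ½dt·q⊗(0,ω), renormalized = (0.6763, 0.7326, 0.0761, 0.0085)

q' = (0.6763, 0.7326, 0.0761, 0.0085)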